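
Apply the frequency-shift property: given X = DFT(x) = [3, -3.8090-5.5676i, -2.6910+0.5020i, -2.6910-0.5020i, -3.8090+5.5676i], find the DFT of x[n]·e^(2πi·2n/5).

Modulation property: DFT(ω_5^(-2n)·x[n]) = X[(k-2) mod 5], so circularly shift X by 2 positions.

X[k-2] = [-2.6910-0.5020i, -3.8090+5.5676i, 3, -3.8090-5.5676i, -2.6910+0.5020i]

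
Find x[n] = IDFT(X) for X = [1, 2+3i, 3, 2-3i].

x[n] = (1/4) Σ(k=0 to 3) X[k] · e^(2πikn/4)

Computing each x[n]:
x[0] = 2
x[1] = -2
x[2] = 0
x[3] = 1

x = [2, -2, 0, 1]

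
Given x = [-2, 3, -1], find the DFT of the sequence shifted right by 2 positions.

Time shift by 2: X_shifted[k] = ω_3^(2k) · X[k]
Shifted x = [3, -1, -2]

DFT(x[n-2]) = [0, 4.5000-0.8660i, 4.5000+0.8660i]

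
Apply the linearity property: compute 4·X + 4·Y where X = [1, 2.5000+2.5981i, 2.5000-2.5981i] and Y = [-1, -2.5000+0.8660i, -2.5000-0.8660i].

By linearity: DFT(4x + 4y) = 4·DFT(x) + 4·DFT(y)
= 4·[1, 2.5000+2.5981i, 2.5000-2.5981i] + 4·[-1, -2.5000+0.8660i, -2.5000-0.8660i]

Computing element-wise:
Z[0] = 4·(1) + 4·(-1) = 0
Z[1] = 4·(2.5000+2.5981i) + 4·(-2.5000+0.8660i) = 13.8564i
Z[2] = 4·(2.5000-2.5981i) + 4·(-2.5000-0.8660i) = -13.8564i

DFT(4x + 4y) = 4·X + 4·Y = [0, 13.8564i, -13.8564i]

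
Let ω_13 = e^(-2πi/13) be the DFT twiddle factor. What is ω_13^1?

ω_13^1 = e^(-2πi·1/13)
= cos(-2π·1/13) + i·sin(-2π·1/13)
= cos(-2π/13) + i·sin(-2π/13)

ω_13^1 = cos(-2π/13) + i·sin(-2π/13) = 0.8855-0.4647i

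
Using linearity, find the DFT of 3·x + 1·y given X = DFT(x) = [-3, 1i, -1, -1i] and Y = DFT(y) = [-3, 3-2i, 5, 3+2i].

By linearity: DFT(3x + 1y) = 3·DFT(x) + 1·DFT(y)
= 3·[-3, 1i, -1, -1i] + 1·[-3, 3-2i, 5, 3+2i]

Computing element-wise:
Z[0] = 3·(-3) + 1·(-3) = -12
Z[1] = 3·(1i) + 1·(3-2i) = 3+1i
Z[2] = 3·(-1) + 1·(5) = 2
Z[3] = 3·(-1i) + 1·(3+2i) = 3-1i

DFT(3x + 1y) = 3·X + 1·Y = [-12, 3+1i, 2, 3-1i]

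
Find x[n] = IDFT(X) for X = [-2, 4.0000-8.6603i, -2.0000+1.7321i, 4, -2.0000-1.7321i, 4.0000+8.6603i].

x[n] = (1/6) Σ(k=0 to 5) X[k] · e^(2πikn/6)

Computing each x[n]:
x[0] = 1
x[1] = 2
x[2] = 3
x[3] = -3
x[4] = -3
x[5] = -2

x = [1, 2, 3, -3, -3, -2]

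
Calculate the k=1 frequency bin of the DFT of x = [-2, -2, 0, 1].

X[1] = Σ(n=0 to 3) x[n] · ω_4^(1n) where ω_4 = e^(-2πi/4)
= (-2)·ω_4^0 + (-2)·ω_4^1 + (0)·ω_4^2 + (1)·ω_4^3

X[1] = -2+3i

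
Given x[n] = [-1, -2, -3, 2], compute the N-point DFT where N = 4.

X[k] = Σ(n=0 to 3) x[n] · ω_4^(nk)
where ω_4 = e^(-2πi/4)

Computing each X[k]:
X[0] = -4
X[1] = 2+4i
X[2] = -4
X[3] = 2-4i

X = [-4, 2+4i, -4, 2-4i]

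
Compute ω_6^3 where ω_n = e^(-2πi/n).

ω_6^3 = e^(-2πi·3/6)
= cos(-2π·3/6) + i·sin(-2π·3/6)
= cos(-6π/6) + i·sin(-6π/6)

ω_6^3 = cos(-6π/6) + i·sin(-6π/6) = -1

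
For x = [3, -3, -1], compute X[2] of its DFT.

X[2] = Σ(n=0 to 2) x[n] · ω_3^(2n) where ω_3 = e^(-2πi/3)
= (3)·ω_3^0 + (-3)·ω_3^2 + (-1)·ω_3^4

X[2] = 5.0000-1.7321i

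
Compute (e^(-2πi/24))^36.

Since ω_24^24 = 1, powers reduce modulo 24.
36 mod 24 = 12
So ω_24^36 = ω_24^12 = e^(-2πi·12/24)

ω_24^36 = ω_24^12 = -1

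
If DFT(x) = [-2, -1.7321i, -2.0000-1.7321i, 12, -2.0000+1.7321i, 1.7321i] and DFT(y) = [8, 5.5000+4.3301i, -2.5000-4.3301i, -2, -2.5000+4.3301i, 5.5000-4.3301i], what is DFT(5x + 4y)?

By linearity: DFT(5x + 4y) = 5·DFT(x) + 4·DFT(y)
= 5·[-2, -1.7321i, -2.0000-1.7321i, 12, -2.0000+1.7321i, 1.7321i] + 4·[8, 5.5000+4.3301i, -2.5000-4.3301i, -2, -2.5000+4.3301i, 5.5000-4.3301i]

Computing element-wise:
Z[0] = 5·(-2) + 4·(8) = 22
Z[1] = 5·(-1.7321i) + 4·(5.5000+4.3301i) = 22.0000+8.6599i
Z[2] = 5·(-2.0000-1.7321i) + 4·(-2.5000-4.3301i) = -20.0000-25.9809i
Z[3] = 5·(12) + 4·(-2) = 52
Z[4] = 5·(-2.0000+1.7321i) + 4·(-2.5000+4.3301i) = -20.0000+25.9809i
Z[5] = 5·(1.7321i) + 4·(5.5000-4.3301i) = 22.0000-8.6599i

DFT(5x + 4y) = 5·X + 4·Y = [22, 22.0000+8.6599i, -20.0000-25.9809i, 52, -20.0000+25.9809i, 22.0000-8.6599i]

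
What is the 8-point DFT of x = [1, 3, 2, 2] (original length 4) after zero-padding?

Original 4-point DFT: [8, -1-1i, -2, -1+1i]
Zero-padded 8-point DFT provides frequency interpolation.

DFT_8([x, 0, ...]) = [8, 1.7071-5.5355i, -1-1i, 0.2929-1.5355i, -2, 0.2929+1.5355i, -1+1i, 1.7071+5.5355i]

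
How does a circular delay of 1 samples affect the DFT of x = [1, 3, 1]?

Time shift by 1: X_shifted[k] = ω_3^(1k) · X[k]
Shifted x = [1, 1, 3]

DFT(x[n-1]) = [5, -1.0000+1.7321i, -1.0000-1.7321i]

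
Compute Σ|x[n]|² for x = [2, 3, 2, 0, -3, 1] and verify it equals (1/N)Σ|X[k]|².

Time domain:
Σ|x[n]|² = |2|² + |3|² + |2|² + |0|² + |-3|² + |1|² = 27.0000

Frequency domain:
(1/6)Σ|X[k]|² = (1/6)(|5|² + |4.5000-6.0622i|² + |0.5000+2.5981i|² + |-3|² + |0.5000-2.5981i|² + |4.5000+6.0622i|²) = (1/6)·162.0000 = 27.0000

Both sides agree, confirming Parseval's theorem.

Σ|x[n]|² = (1/N)Σ|X[k]|² = 27.0000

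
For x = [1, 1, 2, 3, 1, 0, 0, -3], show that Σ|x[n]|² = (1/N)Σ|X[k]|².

Time domain:
Σ|x[n]|² = |1|² + |1|² + |2|² + |3|² + |1|² + |0|² + |0|² + |-3|² = 25.0000

Frequency domain:
(1/8)Σ|X[k]|² = (1/8)(|5|² + |-3.5355-6.9497i|² + |-1i|² + |3.5355-2.9497i|² + |3|² + |3.5355+2.9497i|² + |1i|² + |-3.5355+6.9497i|²) = (1/8)·200.0000 = 25.0000

Both sides agree, confirming Parseval's theorem.

Σ|x[n]|² = (1/N)Σ|X[k]|² = 25.0000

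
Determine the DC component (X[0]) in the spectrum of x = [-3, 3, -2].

X[0] = Σ(n=0 to 2) x[n] · ω_3^0 = Σ x[n]
= (-3) + (3) + (-2)

X[0] = -2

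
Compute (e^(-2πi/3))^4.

Since ω_3^3 = 1, powers reduce modulo 3.
4 mod 3 = 1
So ω_3^4 = ω_3^1 = e^(-2πi·1/3)

ω_3^4 = ω_3^1 = -0.5000-0.8660i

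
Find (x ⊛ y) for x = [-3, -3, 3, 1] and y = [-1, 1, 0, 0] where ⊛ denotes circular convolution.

(x ⊛ y)[n] = Σ(m=0 to 3) x[m] · y[(n-m) mod 4]

Computing each output sample:
(x ⊛ y)[0] = 4
(x ⊛ y)[1] = 0
(x ⊛ y)[2] = -6
(x ⊛ y)[3] = 2

x ⊛ y = [4, 0, -6, 2]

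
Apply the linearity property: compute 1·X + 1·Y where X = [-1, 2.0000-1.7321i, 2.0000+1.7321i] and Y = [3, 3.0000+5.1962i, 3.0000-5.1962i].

By linearity: DFT(1x + 1y) = 1·DFT(x) + 1·DFT(y)
= 1·[-1, 2.0000-1.7321i, 2.0000+1.7321i] + 1·[3, 3.0000+5.1962i, 3.0000-5.1962i]

Computing element-wise:
Z[0] = 1·(-1) + 1·(3) = 2
Z[1] = 1·(2.0000-1.7321i) + 1·(3.0000+5.1962i) = 5.0000+3.4641i
Z[2] = 1·(2.0000+1.7321i) + 1·(3.0000-5.1962i) = 5.0000-3.4641i

DFT(1x + 1y) = 1·X + 1·Y = [2, 5.0000+3.4641i, 5.0000-3.4641i]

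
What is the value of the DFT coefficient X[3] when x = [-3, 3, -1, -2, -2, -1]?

X[3] = Σ(n=0 to 5) x[n] · ω_6^(3n) where ω_6 = e^(-2πi/6)
= (-3)·ω_6^0 + (3)·ω_6^3 + (-1)·ω_6^6 + (-2)·ω_6^9 + (-2)·ω_6^12 + (-1)·ω_6^15

X[3] = -6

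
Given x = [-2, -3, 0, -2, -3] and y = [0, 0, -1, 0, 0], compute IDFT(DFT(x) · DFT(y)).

(x ⊛ y)[n] = Σ(m=0 to 4) x[m] · y[(n-m) mod 5]

Computing each output sample:
(x ⊛ y)[0] = 2
(x ⊛ y)[1] = 3
(x ⊛ y)[2] = 2
(x ⊛ y)[3] = 3
(x ⊛ y)[4] = 0

x ⊛ y = [2, 3, 2, 3, 0]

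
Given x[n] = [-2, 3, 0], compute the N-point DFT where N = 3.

X[k] = Σ(n=0 to 2) x[n] · ω_3^(nk)
where ω_3 = e^(-2πi/3)

Computing each X[k]:
X[0] = 1
X[1] = -3.5000-2.5981i
X[2] = -3.5000+2.5981i

X = [1, -3.5000-2.5981i, -3.5000+2.5981i]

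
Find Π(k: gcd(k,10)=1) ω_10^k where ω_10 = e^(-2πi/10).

The primitive 10th roots of unity are ω_10^k for k coprime to 10: k ∈ {1, 3, 7, 9}
Their product equals the constant term of the cyclotomic polynomial Φ_10(x) up to sign.
For n ≥ 3, the product of all primitive nth roots of unity is 1. (For n=1 it is 1; for n=2 it is -1.)

1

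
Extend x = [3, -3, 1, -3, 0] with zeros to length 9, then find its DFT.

Original 5-point DFT: [-2, 3.6910+0.5020i, 4.8090+5.5676i, 4.8090-5.5676i, 3.6910-0.5020i]
Zero-padded 9-point DFT provides frequency interpolation.

DFT_9([x, 0, ...]) = [-2, 2.3755+3.5416i, 3.0394+0.0143i, 1.0000+3.4641i, 8.0851+4.2669i, 8.0851-4.2669i, 1.0000-3.4641i, 3.0394-0.0143i, 2.3755-3.5416i]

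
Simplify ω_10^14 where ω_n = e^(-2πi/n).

Since ω_10^10 = 1, powers reduce modulo 10.
14 mod 10 = 4
So ω_10^14 = ω_10^4 = e^(-2πi·4/10)

ω_10^14 = ω_10^4 = -0.8090-0.5878i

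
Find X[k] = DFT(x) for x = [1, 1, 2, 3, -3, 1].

X[k] = Σ(n=0 to 5) x[n] · ω_6^(nk)
where ω_6 = e^(-2πi/6)

Computing each X[k]:
X[0] = 5
X[1] = -0.5000-4.3301i
X[2] = 3.5000+4.3301i
X[3] = -5
X[4] = 3.5000-4.3301i
X[5] = -0.5000+4.3301i

X = [5, -0.5000-4.3301i, 3.5000+4.3301i, -5, 3.5000-4.3301i, -0.5000+4.3301i]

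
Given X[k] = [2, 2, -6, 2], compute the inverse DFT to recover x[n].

x[n] = (1/4) Σ(k=0 to 3) X[k] · e^(2πikn/4)

Computing each x[n]:
x[0] = 0
x[1] = 2
x[2] = -2
x[3] = 2

x = [0, 2, -2, 2]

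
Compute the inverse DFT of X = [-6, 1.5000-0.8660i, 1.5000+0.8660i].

x[n] = (1/3) Σ(k=0 to 2) X[k] · e^(2πikn/3)

Computing each x[n]:
x[0] = -1
x[1] = -2
x[2] = -3

x = [-1, -2, -3]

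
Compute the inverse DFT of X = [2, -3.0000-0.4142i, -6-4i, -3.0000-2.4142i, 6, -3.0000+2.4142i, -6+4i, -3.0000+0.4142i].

x[n] = (1/8) Σ(k=0 to 7) X[k] · e^(2πikn/8)

Computing each x[n]:
x[0] = -2
x[1] = 1
x[2] = 2
x[3] = -1
x[4] = 1
x[5] = 0
x[6] = 3
x[7] = -2

x = [-2, 1, 2, -1, 1, 0, 3, -2]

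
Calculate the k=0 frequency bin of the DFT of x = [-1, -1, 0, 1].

X[0] = Σ(n=0 to 3) x[n] · ω_4^0 = Σ x[n]
= (-1) + (-1) + (0) + (1)

X[0] = -1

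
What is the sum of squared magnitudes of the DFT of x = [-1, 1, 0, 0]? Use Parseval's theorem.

Parseval: Σ|x[n]|² = (1/N)Σ|X[k]|², so Σ|X[k]|² = N·Σ|x[n]|² = 4·2.0000

Σ|X[k]|² = N·Σ|x[n]|² = 4·2.0000 = 8.0000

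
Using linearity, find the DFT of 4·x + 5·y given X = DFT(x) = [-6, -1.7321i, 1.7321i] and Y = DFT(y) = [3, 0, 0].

By linearity: DFT(4x + 5y) = 4·DFT(x) + 5·DFT(y)
= 4·[-6, -1.7321i, 1.7321i] + 5·[3, 0, 0]

Computing element-wise:
Z[0] = 4·(-6) + 5·(3) = -9
Z[1] = 4·(-1.7321i) + 5·(0) = -6.9284i
Z[2] = 4·(1.7321i) + 5·(0) = 6.9284i

DFT(4x + 5y) = 4·X + 5·Y = [-9, -6.9284i, 6.9284i]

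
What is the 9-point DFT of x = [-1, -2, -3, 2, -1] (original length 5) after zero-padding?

Original 5-point DFT: [-5, -1.1180+3.8900i, 1.1180-4.1675i, 1.1180+4.1675i, -1.1180-3.8900i]
Zero-padded 9-point DFT provides frequency interpolation.

DFT_9([x, 0, ...]) = [-5, -3.1133+2.8500i, -0.2943+4.0849i, 4, -2.5924-3.9612i, -2.5924+3.9612i, 4, -0.2943-4.0849i, -3.1133-2.8500i]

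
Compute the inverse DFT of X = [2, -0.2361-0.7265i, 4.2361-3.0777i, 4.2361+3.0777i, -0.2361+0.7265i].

x[n] = (1/5) Σ(k=0 to 4) X[k] · e^(2πikn/5)

Computing each x[n]:
x[0] = 2
x[1] = 0
x[2] = 0
x[3] = 2
x[4] = -2

x = [2, 0, 0, 2, -2]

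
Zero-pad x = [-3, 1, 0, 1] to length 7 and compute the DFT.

Original 4-point DFT: [-1, -3, -5, -3]
Zero-padded 7-point DFT provides frequency interpolation.

DFT_7([x, 0, ...]) = [-1, -3.2775-1.2157i, -2.5990-0.1931i, -4.1235-1.4088i, -4.1235+1.4088i, -2.5990+0.1931i, -3.2775+1.2157i]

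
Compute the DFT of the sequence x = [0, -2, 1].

X[k] = Σ(n=0 to 2) x[n] · ω_3^(nk)
where ω_3 = e^(-2πi/3)

Computing each X[k]:
X[0] = -1
X[1] = 0.5000+2.5981i
X[2] = 0.5000-2.5981i

X = [-1, 0.5000+2.5981i, 0.5000-2.5981i]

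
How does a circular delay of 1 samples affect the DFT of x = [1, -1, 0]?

Time shift by 1: X_shifted[k] = ω_3^(1k) · X[k]
Shifted x = [0, 1, -1]

DFT(x[n-1]) = [0, -1.7321i, 1.7321i]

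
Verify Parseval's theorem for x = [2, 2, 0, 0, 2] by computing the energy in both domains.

Time domain:
Σ|x[n]|² = |2|² + |2|² + |0|² + |0|² + |2|² = 12.0000

Frequency domain:
(1/5)Σ|X[k]|² = (1/5)(|6|² + |3.2361|² + |-1.2361|² + |-1.2361|² + |3.2361|²) = (1/5)·60.0000 = 12.0000

Both sides agree, confirming Parseval's theorem.

Σ|x[n]|² = (1/N)Σ|X[k]|² = 12.0000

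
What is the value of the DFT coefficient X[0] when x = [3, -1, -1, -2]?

X[0] = Σ(n=0 to 3) x[n] · ω_4^0 = Σ x[n]
= (3) + (-1) + (-1) + (-2)

X[0] = -1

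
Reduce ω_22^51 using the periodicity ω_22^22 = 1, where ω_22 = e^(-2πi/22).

Since ω_22^22 = 1, powers reduce modulo 22.
51 mod 22 = 7
So ω_22^51 = ω_22^7 = e^(-2πi·7/22)

ω_22^51 = ω_22^7 = -0.4154-0.9096i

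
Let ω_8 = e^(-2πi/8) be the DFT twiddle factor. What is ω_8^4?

ω_8^4 = e^(-2πi·4/8)
= cos(-2π·4/8) + i·sin(-2π·4/8)
= cos(-8π/8) + i·sin(-8π/8)

ω_8^4 = cos(-8π/8) + i·sin(-8π/8) = -1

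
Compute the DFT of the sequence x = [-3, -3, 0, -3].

X[k] = Σ(n=0 to 3) x[n] · ω_4^(nk)
where ω_4 = e^(-2πi/4)

Computing each X[k]:
X[0] = -9
X[1] = -3
X[2] = 3
X[3] = -3

X = [-9, -3, 3, -3]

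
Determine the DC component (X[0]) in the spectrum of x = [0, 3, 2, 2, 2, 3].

X[0] = Σ(n=0 to 5) x[n] · ω_6^0 = Σ x[n]
= (0) + (3) + (2) + (2) + (2) + (3)

X[0] = 12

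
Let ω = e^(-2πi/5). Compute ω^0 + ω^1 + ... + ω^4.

Sum of all nth roots of unity equals 0 for n > 1 (geometric series with r ≠ 1).

0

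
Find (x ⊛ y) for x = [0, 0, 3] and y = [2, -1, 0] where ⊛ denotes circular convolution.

(x ⊛ y)[n] = Σ(m=0 to 2) x[m] · y[(n-m) mod 3]

Computing each output sample:
(x ⊛ y)[0] = -3
(x ⊛ y)[1] = 0
(x ⊛ y)[2] = 6

x ⊛ y = [-3, 0, 6]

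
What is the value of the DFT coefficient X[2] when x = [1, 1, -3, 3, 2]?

X[2] = Σ(n=0 to 4) x[n] · ω_5^(2n) where ω_5 = e^(-2πi/5)
= (1)·ω_5^0 + (1)·ω_5^2 + (-3)·ω_5^4 + (3)·ω_5^6 + (2)·ω_5^8

X[2] = -1.4271-5.1186i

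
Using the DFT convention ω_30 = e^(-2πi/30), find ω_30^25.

ω_30^25 = e^(-2πi·25/30)
= cos(-2π·25/30) + i·sin(-2π·25/30)
= cos(-50π/30) + i·sin(-50π/30)

ω_30^25 = cos(-50π/30) + i·sin(-50π/30) = 0.5000+0.8660i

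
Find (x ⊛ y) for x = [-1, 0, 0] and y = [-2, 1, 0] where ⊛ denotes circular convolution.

(x ⊛ y)[n] = Σ(m=0 to 2) x[m] · y[(n-m) mod 3]

Computing each output sample:
(x ⊛ y)[0] = 2
(x ⊛ y)[1] = -1
(x ⊛ y)[2] = 0

x ⊛ y = [2, -1, 0]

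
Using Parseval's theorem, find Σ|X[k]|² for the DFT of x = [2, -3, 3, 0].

Parseval: Σ|x[n]|² = (1/N)Σ|X[k]|², so Σ|X[k]|² = N·Σ|x[n]|² = 4·22.0000

Σ|X[k]|² = N·Σ|x[n]|² = 4·22.0000 = 88.0000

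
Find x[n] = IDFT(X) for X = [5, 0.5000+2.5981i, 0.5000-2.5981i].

x[n] = (1/3) Σ(k=0 to 2) X[k] · e^(2πikn/3)

Computing each x[n]:
x[0] = 2
x[1] = 0
x[2] = 3

x = [2, 0, 3]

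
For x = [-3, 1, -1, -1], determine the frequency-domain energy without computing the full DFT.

Parseval: Σ|x[n]|² = (1/N)Σ|X[k]|², so Σ|X[k]|² = N·Σ|x[n]|² = 4·12.0000

Σ|X[k]|² = N·Σ|x[n]|² = 4·12.0000 = 48.0000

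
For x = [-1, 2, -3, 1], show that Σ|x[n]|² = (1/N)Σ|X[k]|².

Time domain:
Σ|x[n]|² = |-1|² + |2|² + |-3|² + |1|² = 15.0000

Frequency domain:
(1/4)Σ|X[k]|² = (1/4)(|-1|² + |2-1i|² + |-7|² + |2+1i|²) = (1/4)·60.0000 = 15.0000

Both sides agree, confirming Parseval's theorem.

Σ|x[n]|² = (1/N)Σ|X[k]|² = 15.0000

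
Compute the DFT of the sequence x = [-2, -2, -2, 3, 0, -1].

X[k] = Σ(n=0 to 5) x[n] · ω_6^(nk)
where ω_6 = e^(-2πi/6)

Computing each X[k]:
X[0] = -4
X[1] = -5.5000+2.5981i
X[2] = 3.5000-0.8660i
X[3] = -4
X[4] = 3.5000+0.8660i
X[5] = -5.5000-2.5981i

X = [-4, -5.5000+2.5981i, 3.5000-0.8660i, -4, 3.5000+0.8660i, -5.5000-2.5981i]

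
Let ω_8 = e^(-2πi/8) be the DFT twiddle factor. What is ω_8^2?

ω_8^2 = e^(-2πi·2/8)
= cos(-2π·2/8) + i·sin(-2π·2/8)
= cos(-4π/8) + i·sin(-4π/8)

ω_8^2 = cos(-4π/8) + i·sin(-4π/8) = -1i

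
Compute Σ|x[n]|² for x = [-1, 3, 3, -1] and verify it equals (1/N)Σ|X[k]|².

Time domain:
Σ|x[n]|² = |-1|² + |3|² + |3|² + |-1|² = 20.0000

Frequency domain:
(1/4)Σ|X[k]|² = (1/4)(|4|² + |-4-4i|² + |0|² + |-4+4i|²) = (1/4)·80.0000 = 20.0000

Both sides agree, confirming Parseval's theorem.

Σ|x[n]|² = (1/N)Σ|X[k]|² = 20.0000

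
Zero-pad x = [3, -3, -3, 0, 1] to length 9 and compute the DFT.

Original 5-point DFT: [-2, 4.8090+5.5676i, 3.6910-0.5020i, 3.6910+0.5020i, 4.8090-5.5676i]
Zero-padded 9-point DFT provides frequency interpolation.

DFT_9([x, 0, ...]) = [-2, -0.7588+4.5408i, 6.0642+4.6233i, 5.5000-0.8660i, 3.6946+0.0825i, 3.6946-0.0825i, 5.5000+0.8660i, 6.0642-4.6233i, -0.7588-4.5408i]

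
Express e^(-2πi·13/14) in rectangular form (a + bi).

ω_14^13 = e^(-2πi·13/14)
= cos(-2π·13/14) + i·sin(-2π·13/14)
= cos(-26π/14) + i·sin(-26π/14)

ω_14^13 = cos(-26π/14) + i·sin(-26π/14) = 0.9010+0.4339i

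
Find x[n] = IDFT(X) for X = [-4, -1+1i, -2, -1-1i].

x[n] = (1/4) Σ(k=0 to 3) X[k] · e^(2πikn/4)

Computing each x[n]:
x[0] = -2
x[1] = -1
x[2] = -1
x[3] = 0

x = [-2, -1, -1, 0]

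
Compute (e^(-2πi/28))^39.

Since ω_28^28 = 1, powers reduce modulo 28.
39 mod 28 = 11
So ω_28^39 = ω_28^11 = e^(-2πi·11/28)

ω_28^39 = ω_28^11 = -0.7818-0.6235i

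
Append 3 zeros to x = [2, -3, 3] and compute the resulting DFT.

Original 3-point DFT: [2, 2.0000+5.1962i, 2.0000-5.1962i]
Zero-padded 6-point DFT provides frequency interpolation.

DFT_6([x, 0, ...]) = [2, -1, 2.0000+5.1962i, 8, 2.0000-5.1962i, -1]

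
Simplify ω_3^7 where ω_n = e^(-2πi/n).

Since ω_3^3 = 1, powers reduce modulo 3.
7 mod 3 = 1
So ω_3^7 = ω_3^1 = e^(-2πi·1/3)

ω_3^7 = ω_3^1 = -0.5000-0.8660i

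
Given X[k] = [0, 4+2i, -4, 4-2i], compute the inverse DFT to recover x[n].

x[n] = (1/4) Σ(k=0 to 3) X[k] · e^(2πikn/4)

Computing each x[n]:
x[0] = 1
x[1] = 0
x[2] = -3
x[3] = 2

x = [1, 0, -3, 2]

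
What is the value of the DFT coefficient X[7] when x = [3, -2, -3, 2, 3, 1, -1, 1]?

X[7] = Σ(n=0 to 7) x[n] · ω_8^(7n) where ω_8 = e^(-2πi/8)
= (3)·ω_8^0 + (-2)·ω_8^7 + (-3)·ω_8^14 + (2)·ω_8^21 + (3)·ω_8^28 + (1)·ω_8^35 + (-1)·ω_8^42 + (1)·ω_8^49

X[7] = -2.8284-3.4142i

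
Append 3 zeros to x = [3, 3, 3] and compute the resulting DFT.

Original 3-point DFT: [9, 0, 0]
Zero-padded 6-point DFT provides frequency interpolation.

DFT_6([x, 0, ...]) = [9, 3.0000-5.1962i, 0, 3, 0, 3.0000+5.1962i]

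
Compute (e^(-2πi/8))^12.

Since ω_8^8 = 1, powers reduce modulo 8.
12 mod 8 = 4
So ω_8^12 = ω_8^4 = e^(-2πi·4/8)

ω_8^12 = ω_8^4 = -1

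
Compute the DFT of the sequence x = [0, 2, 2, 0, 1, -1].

X[k] = Σ(n=0 to 5) x[n] · ω_6^(nk)
where ω_6 = e^(-2πi/6)

Computing each X[k]:
X[0] = 4
X[1] = -1.0000-3.4641i
X[2] = -2.0000-1.7321i
X[3] = 2
X[4] = -2.0000+1.7321i
X[5] = -1.0000+3.4641i

X = [4, -1.0000-3.4641i, -2.0000-1.7321i, 2, -2.0000+1.7321i, -1.0000+3.4641i]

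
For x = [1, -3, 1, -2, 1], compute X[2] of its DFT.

X[2] = Σ(n=0 to 4) x[n] · ω_5^(2n) where ω_5 = e^(-2πi/5)
= (1)·ω_5^0 + (-3)·ω_5^2 + (1)·ω_5^4 + (-2)·ω_5^6 + (1)·ω_5^8

X[2] = 2.3090+5.2043i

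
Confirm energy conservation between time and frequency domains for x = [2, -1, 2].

Time domain:
Σ|x[n]|² = |2|² + |-1|² + |2|² = 9.0000

Frequency domain:
(1/3)Σ|X[k]|² = (1/3)(|3|² + |1.5000+2.5981i|² + |1.5000-2.5981i|²) = (1/3)·27.0000 = 9.0000

Both sides agree, confirming Parseval's theorem.

Σ|x[n]|² = (1/N)Σ|X[k]|² = 9.0000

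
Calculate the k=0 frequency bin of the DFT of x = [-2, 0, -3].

X[0] = Σ(n=0 to 2) x[n] · ω_3^0 = Σ x[n]
= (-2) + (0) + (-3)

X[0] = -5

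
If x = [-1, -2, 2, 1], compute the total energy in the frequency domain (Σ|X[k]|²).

Parseval: Σ|x[n]|² = (1/N)Σ|X[k]|², so Σ|X[k]|² = N·Σ|x[n]|² = 4·10.0000

Σ|X[k]|² = N·Σ|x[n]|² = 4·10.0000 = 40.0000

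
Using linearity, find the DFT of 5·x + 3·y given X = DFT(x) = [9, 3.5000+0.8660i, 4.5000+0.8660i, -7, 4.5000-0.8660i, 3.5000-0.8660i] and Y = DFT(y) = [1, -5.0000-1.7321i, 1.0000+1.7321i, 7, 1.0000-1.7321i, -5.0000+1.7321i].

By linearity: DFT(5x + 3y) = 5·DFT(x) + 3·DFT(y)
= 5·[9, 3.5000+0.8660i, 4.5000+0.8660i, -7, 4.5000-0.8660i, 3.5000-0.8660i] + 3·[1, -5.0000-1.7321i, 1.0000+1.7321i, 7, 1.0000-1.7321i, -5.0000+1.7321i]

Computing element-wise:
Z[0] = 5·(9) + 3·(1) = 48
Z[1] = 5·(3.5000+0.8660i) + 3·(-5.0000-1.7321i) = 2.5000-0.8663i
Z[2] = 5·(4.5000+0.8660i) + 3·(1.0000+1.7321i) = 25.5000+9.5263i
Z[3] = 5·(-7) + 3·(7) = -14
Z[4] = 5·(4.5000-0.8660i) + 3·(1.0000-1.7321i) = 25.5000-9.5263i
Z[5] = 5·(3.5000-0.8660i) + 3·(-5.0000+1.7321i) = 2.5000+0.8663i

DFT(5x + 3y) = 5·X + 3·Y = [48, 2.5000-0.8663i, 25.5000+9.5263i, -14, 25.5000-9.5263i, 2.5000+0.8663i]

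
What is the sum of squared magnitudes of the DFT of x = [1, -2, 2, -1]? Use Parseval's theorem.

Parseval: Σ|x[n]|² = (1/N)Σ|X[k]|², so Σ|X[k]|² = N·Σ|x[n]|² = 4·10.0000

Σ|X[k]|² = N·Σ|x[n]|² = 4·10.0000 = 40.0000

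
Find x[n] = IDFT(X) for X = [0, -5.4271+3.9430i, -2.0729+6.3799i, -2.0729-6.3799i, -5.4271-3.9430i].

x[n] = (1/5) Σ(k=0 to 4) X[k] · e^(2πikn/5)

Computing each x[n]:
x[0] = -3
x[1] = -3
x[2] = 3
x[3] = 0
x[4] = 3

x = [-3, -3, 3, 0, 3]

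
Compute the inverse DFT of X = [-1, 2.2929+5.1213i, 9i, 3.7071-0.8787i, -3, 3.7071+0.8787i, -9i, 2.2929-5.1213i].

x[n] = (1/8) Σ(k=0 to 7) X[k] · e^(2πikn/8)

Computing each x[n]:
x[0] = 1
x[1] = -3
x[2] = -2
x[3] = 2
x[4] = -2
x[5] = -1
x[6] = 1
x[7] = 3

x = [1, -3, -2, 2, -2, -1, 1, 3]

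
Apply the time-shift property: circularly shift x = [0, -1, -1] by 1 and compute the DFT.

Time shift by 1: X_shifted[k] = ω_3^(1k) · X[k]
Shifted x = [-1, 0, -1]

DFT(x[n-1]) = [-2, -0.5000-0.8660i, -0.5000+0.8660i]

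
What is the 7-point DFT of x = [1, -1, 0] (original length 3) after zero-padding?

Original 3-point DFT: [0, 1.5000+0.8660i, 1.5000-0.8660i]
Zero-padded 7-point DFT provides frequency interpolation.

DFT_7([x, 0, ...]) = [0, 0.3765+0.7818i, 1.2225+0.9749i, 1.9010+0.4339i, 1.9010-0.4339i, 1.2225-0.9749i, 0.3765-0.7818i]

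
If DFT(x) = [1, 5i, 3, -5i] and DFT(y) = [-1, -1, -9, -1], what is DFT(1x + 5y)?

By linearity: DFT(1x + 5y) = 1·DFT(x) + 5·DFT(y)
= 1·[1, 5i, 3, -5i] + 5·[-1, -1, -9, -1]

Computing element-wise:
Z[0] = 1·(1) + 5·(-1) = -4
Z[1] = 1·(5i) + 5·(-1) = -5+5i
Z[2] = 1·(3) + 5·(-9) = -42
Z[3] = 1·(-5i) + 5·(-1) = -5-5i

DFT(1x + 5y) = 1·X + 5·Y = [-4, -5+5i, -42, -5-5i]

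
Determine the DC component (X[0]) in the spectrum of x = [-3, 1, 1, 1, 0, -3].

X[0] = Σ(n=0 to 5) x[n] · ω_6^0 = Σ x[n]
= (-3) + (1) + (1) + (1) + (0) + (-3)

X[0] = -3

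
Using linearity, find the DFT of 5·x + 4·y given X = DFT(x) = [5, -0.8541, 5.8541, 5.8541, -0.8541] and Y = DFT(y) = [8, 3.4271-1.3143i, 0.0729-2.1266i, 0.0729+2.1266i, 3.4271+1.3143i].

By linearity: DFT(5x + 4y) = 5·DFT(x) + 4·DFT(y)
= 5·[5, -0.8541, 5.8541, 5.8541, -0.8541] + 4·[8, 3.4271-1.3143i, 0.0729-2.1266i, 0.0729+2.1266i, 3.4271+1.3143i]

Computing element-wise:
Z[0] = 5·(5) + 4·(8) = 57
Z[1] = 5·(-0.8541) + 4·(3.4271-1.3143i) = 9.4379-5.2572i
Z[2] = 5·(5.8541) + 4·(0.0729-2.1266i) = 29.5621-8.5064i
Z[3] = 5·(5.8541) + 4·(0.0729+2.1266i) = 29.5621+8.5064i
Z[4] = 5·(-0.8541) + 4·(3.4271+1.3143i) = 9.4379+5.2572i

DFT(5x + 4y) = 5·X + 4·Y = [57, 9.4379-5.2572i, 29.5621-8.5064i, 29.5621+8.5064i, 9.4379+5.2572i]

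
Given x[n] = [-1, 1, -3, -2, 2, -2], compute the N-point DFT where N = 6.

X[k] = Σ(n=0 to 5) x[n] · ω_6^(nk)
where ω_6 = e^(-2πi/6)

Computing each X[k]:
X[0] = -5
X[1] = 1.0000+1.7321i
X[2] = -2.0000-6.9282i
X[3] = 1
X[4] = -2.0000+6.9282i
X[5] = 1.0000-1.7321i

X = [-5, 1.0000+1.7321i, -2.0000-6.9282i, 1, -2.0000+6.9282i, 1.0000-1.7321i]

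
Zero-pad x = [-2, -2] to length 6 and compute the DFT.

Original 2-point DFT: [-4, 0]
Zero-padded 6-point DFT provides frequency interpolation.

DFT_6([x, 0, ...]) = [-4, -3.0000+1.7321i, -1.0000+1.7321i, 0, -1.0000-1.7321i, -3.0000-1.7321i]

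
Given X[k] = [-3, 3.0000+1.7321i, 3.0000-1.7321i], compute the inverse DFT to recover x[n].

x[n] = (1/3) Σ(k=0 to 2) X[k] · e^(2πikn/3)

Computing each x[n]:
x[0] = 1
x[1] = -3
x[2] = -1

x = [1, -3, -1]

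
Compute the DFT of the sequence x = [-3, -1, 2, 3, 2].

X[k] = Σ(n=0 to 4) x[n] · ω_5^(nk)
where ω_5 = e^(-2πi/5)

Computing each X[k]:
X[0] = 3
X[1] = -6.7361+3.4410i
X[2] = -2.2639+0.8123i
X[3] = -2.2639-0.8123i
X[4] = -6.7361-3.4410i

X = [3, -6.7361+3.4410i, -2.2639+0.8123i, -2.2639-0.8123i, -6.7361-3.4410i]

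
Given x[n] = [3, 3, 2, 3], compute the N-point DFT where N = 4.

X[k] = Σ(n=0 to 3) x[n] · ω_4^(nk)
where ω_4 = e^(-2πi/4)

Computing each X[k]:
X[0] = 11
X[1] = 1
X[2] = -1
X[3] = 1

X = [11, 1, -1, 1]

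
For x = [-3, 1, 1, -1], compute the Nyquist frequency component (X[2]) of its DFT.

X[2] = Σ(n=0 to 3) x[n] · ω_4^(2n) where ω_4 = e^(-2πi/4)
= (-3)·ω_4^0 + (1)·ω_4^2 + (1)·ω_4^4 + (-1)·ω_4^6

X[2] = -2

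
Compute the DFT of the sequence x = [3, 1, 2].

X[k] = Σ(n=0 to 2) x[n] · ω_3^(nk)
where ω_3 = e^(-2πi/3)

Computing each X[k]:
X[0] = 6
X[1] = 1.5000+0.8660i
X[2] = 1.5000-0.8660i

X = [6, 1.5000+0.8660i, 1.5000-0.8660i]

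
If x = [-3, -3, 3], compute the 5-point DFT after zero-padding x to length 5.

Original 3-point DFT: [-3, -3.0000+5.1962i, -3.0000-5.1962i]
Zero-padded 5-point DFT provides frequency interpolation.

DFT_5([x, 0, ...]) = [-3, -6.3541+1.0898i, 0.3541+4.6165i, 0.3541-4.6165i, -6.3541-1.0898i]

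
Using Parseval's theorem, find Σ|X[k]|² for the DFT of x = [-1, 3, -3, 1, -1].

Parseval: Σ|x[n]|² = (1/N)Σ|X[k]|², so Σ|X[k]|² = N·Σ|x[n]|² = 5·21.0000

Σ|X[k]|² = N·Σ|x[n]|² = 5·21.0000 = 105.0000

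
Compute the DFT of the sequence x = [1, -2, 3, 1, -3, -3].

X[k] = Σ(n=0 to 5) x[n] · ω_6^(nk)
where ω_6 = e^(-2πi/6)

Computing each X[k]:
X[0] = -3
X[1] = -2.5000-6.0622i
X[2] = 4.5000+4.3301i
X[3] = 5
X[4] = 4.5000-4.3301i
X[5] = -2.5000+6.0622i

X = [-3, -2.5000-6.0622i, 4.5000+4.3301i, 5, 4.5000-4.3301i, -2.5000+6.0622i]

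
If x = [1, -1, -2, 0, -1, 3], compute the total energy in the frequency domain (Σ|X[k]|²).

Parseval: Σ|x[n]|² = (1/N)Σ|X[k]|², so Σ|X[k]|² = N·Σ|x[n]|² = 6·16.0000

Σ|X[k]|² = N·Σ|x[n]|² = 6·16.0000 = 96.0000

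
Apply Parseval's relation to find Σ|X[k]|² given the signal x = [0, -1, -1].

Parseval: Σ|x[n]|² = (1/N)Σ|X[k]|², so Σ|X[k]|² = N·Σ|x[n]|² = 3·2.0000

Σ|X[k]|² = N·Σ|x[n]|² = 3·2.0000 = 6.0000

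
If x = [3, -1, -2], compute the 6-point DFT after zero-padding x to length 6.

Original 3-point DFT: [0, 4.5000-0.8660i, 4.5000+0.8660i]
Zero-padded 6-point DFT provides frequency interpolation.

DFT_6([x, 0, ...]) = [0, 3.5000+2.5981i, 4.5000-0.8660i, 2, 4.5000+0.8660i, 3.5000-2.5981i]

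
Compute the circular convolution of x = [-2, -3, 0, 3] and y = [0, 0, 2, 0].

(x ⊛ y)[n] = Σ(m=0 to 3) x[m] · y[(n-m) mod 4]

Computing each output sample:
(x ⊛ y)[0] = 0
(x ⊛ y)[1] = 6
(x ⊛ y)[2] = -4
(x ⊛ y)[3] = -6

x ⊛ y = [0, 6, -4, -6]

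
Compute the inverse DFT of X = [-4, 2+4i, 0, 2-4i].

x[n] = (1/4) Σ(k=0 to 3) X[k] · e^(2πikn/4)

Computing each x[n]:
x[0] = 0
x[1] = -3
x[2] = -2
x[3] = 1

x = [0, -3, -2, 1]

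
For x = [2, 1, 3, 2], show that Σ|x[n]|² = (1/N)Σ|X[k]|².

Time domain:
Σ|x[n]|² = |2|² + |1|² + |3|² + |2|² = 18.0000

Frequency domain:
(1/4)Σ|X[k]|² = (1/4)(|8|² + |-1+1i|² + |2|² + |-1-1i|²) = (1/4)·72.0000 = 18.0000

Both sides agree, confirming Parseval's theorem.

Σ|x[n]|² = (1/N)Σ|X[k]|² = 18.0000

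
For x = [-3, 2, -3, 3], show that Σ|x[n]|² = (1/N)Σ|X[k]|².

Time domain:
Σ|x[n]|² = |-3|² + |2|² + |-3|² + |3|² = 31.0000

Frequency domain:
(1/4)Σ|X[k]|² = (1/4)(|-1|² + |1i|² + |-11|² + |-1i|²) = (1/4)·124.0000 = 31.0000

Both sides agree, confirming Parseval's theorem.

Σ|x[n]|² = (1/N)Σ|X[k]|² = 31.0000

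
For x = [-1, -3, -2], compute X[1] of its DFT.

X[1] = Σ(n=0 to 2) x[n] · ω_3^(1n) where ω_3 = e^(-2πi/3)
= (-1)·ω_3^0 + (-3)·ω_3^1 + (-2)·ω_3^2

X[1] = 1.5000+0.8660i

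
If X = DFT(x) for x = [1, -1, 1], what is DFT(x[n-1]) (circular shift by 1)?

Time shift by 1: X_shifted[k] = ω_3^(1k) · X[k]
Shifted x = [1, 1, -1]

DFT(x[n-1]) = [1, 1.0000-1.7321i, 1.0000+1.7321i]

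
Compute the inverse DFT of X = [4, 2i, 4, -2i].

x[n] = (1/4) Σ(k=0 to 3) X[k] · e^(2πikn/4)

Computing each x[n]:
x[0] = 2
x[1] = -1
x[2] = 2
x[3] = 1

x = [2, -1, 2, 1]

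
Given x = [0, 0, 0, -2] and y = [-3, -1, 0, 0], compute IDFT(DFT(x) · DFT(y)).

(x ⊛ y)[n] = Σ(m=0 to 3) x[m] · y[(n-m) mod 4]

Computing each output sample:
(x ⊛ y)[0] = 2
(x ⊛ y)[1] = 0
(x ⊛ y)[2] = 0
(x ⊛ y)[3] = 6

x ⊛ y = [2, 0, 0, 6]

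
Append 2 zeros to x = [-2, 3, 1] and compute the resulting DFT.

Original 3-point DFT: [2, -4.0000-1.7321i, -4.0000+1.7321i]
Zero-padded 5-point DFT provides frequency interpolation.

DFT_5([x, 0, ...]) = [2, -1.8820-3.4410i, -4.1180-0.8123i, -4.1180+0.8123i, -1.8820+3.4410i]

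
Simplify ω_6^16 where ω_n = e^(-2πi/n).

Since ω_6^6 = 1, powers reduce modulo 6.
16 mod 6 = 4
So ω_6^16 = ω_6^4 = e^(-2πi·4/6)

ω_6^16 = ω_6^4 = -0.5000+0.8660i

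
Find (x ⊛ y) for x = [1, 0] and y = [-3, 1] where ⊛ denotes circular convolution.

(x ⊛ y)[n] = Σ(m=0 to 1) x[m] · y[(n-m) mod 2]

Computing each output sample:
(x ⊛ y)[0] = -3
(x ⊛ y)[1] = 1

x ⊛ y = [-3, 1]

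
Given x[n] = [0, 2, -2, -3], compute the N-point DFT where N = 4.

X[k] = Σ(n=0 to 3) x[n] · ω_4^(nk)
where ω_4 = e^(-2πi/4)

Computing each X[k]:
X[0] = -3
X[1] = 2-5i
X[2] = -1
X[3] = 2+5i

X = [-3, 2-5i, -1, 2+5i]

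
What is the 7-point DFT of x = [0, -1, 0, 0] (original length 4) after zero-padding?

Original 4-point DFT: [-1, 1i, 1, -1i]
Zero-padded 7-point DFT provides frequency interpolation.

DFT_7([x, 0, ...]) = [-1, -0.6235+0.7818i, 0.2225+0.9749i, 0.9010+0.4339i, 0.9010-0.4339i, 0.2225-0.9749i, -0.6235-0.7818i]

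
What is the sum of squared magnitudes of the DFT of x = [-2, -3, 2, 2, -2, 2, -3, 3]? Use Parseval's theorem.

Parseval: Σ|x[n]|² = (1/N)Σ|X[k]|², so Σ|X[k]|² = N·Σ|x[n]|² = 8·47.0000

Σ|X[k]|² = N·Σ|x[n]|² = 8·47.0000 = 376.0000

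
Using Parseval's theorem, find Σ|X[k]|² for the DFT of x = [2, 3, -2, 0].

Parseval: Σ|x[n]|² = (1/N)Σ|X[k]|², so Σ|X[k]|² = N·Σ|x[n]|² = 4·17.0000

Σ|X[k]|² = N·Σ|x[n]|² = 4·17.0000 = 68.0000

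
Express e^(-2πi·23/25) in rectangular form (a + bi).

ω_25^23 = e^(-2πi·23/25)
= cos(-2π·23/25) + i·sin(-2π·23/25)
= cos(-46π/25) + i·sin(-46π/25)

ω_25^23 = cos(-46π/25) + i·sin(-46π/25) = 0.8763+0.4818i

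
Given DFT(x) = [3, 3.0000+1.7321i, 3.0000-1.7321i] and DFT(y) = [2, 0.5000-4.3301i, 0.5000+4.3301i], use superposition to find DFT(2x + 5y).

By linearity: DFT(2x + 5y) = 2·DFT(x) + 5·DFT(y)
= 2·[3, 3.0000+1.7321i, 3.0000-1.7321i] + 5·[2, 0.5000-4.3301i, 0.5000+4.3301i]

Computing element-wise:
Z[0] = 2·(3) + 5·(2) = 16
Z[1] = 2·(3.0000+1.7321i) + 5·(0.5000-4.3301i) = 8.5000-18.1863i
Z[2] = 2·(3.0000-1.7321i) + 5·(0.5000+4.3301i) = 8.5000+18.1863i

DFT(2x + 5y) = 2·X + 5·Y = [16, 8.5000-18.1863i, 8.5000+18.1863i]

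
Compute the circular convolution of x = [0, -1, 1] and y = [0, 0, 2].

(x ⊛ y)[n] = Σ(m=0 to 2) x[m] · y[(n-m) mod 3]

Computing each output sample:
(x ⊛ y)[0] = -2
(x ⊛ y)[1] = 2
(x ⊛ y)[2] = 0

x ⊛ y = [-2, 2, 0]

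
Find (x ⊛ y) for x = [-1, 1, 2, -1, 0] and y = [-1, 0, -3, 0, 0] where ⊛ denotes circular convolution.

(x ⊛ y)[n] = Σ(m=0 to 4) x[m] · y[(n-m) mod 5]

Computing each output sample:
(x ⊛ y)[0] = 4
(x ⊛ y)[1] = -1
(x ⊛ y)[2] = 1
(x ⊛ y)[3] = -2
(x ⊛ y)[4] = -6

x ⊛ y = [4, -1, 1, -2, -6]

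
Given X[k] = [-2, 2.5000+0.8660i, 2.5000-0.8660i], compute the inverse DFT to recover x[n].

x[n] = (1/3) Σ(k=0 to 2) X[k] · e^(2πikn/3)

Computing each x[n]:
x[0] = 1
x[1] = -2
x[2] = -1

x = [1, -2, -1]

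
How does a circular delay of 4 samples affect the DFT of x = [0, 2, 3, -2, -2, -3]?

Time shift by 4: X_shifted[k] = ω_6^(4k) · X[k]
Shifted x = [3, -2, -2, -3, 0, 2]

DFT(x[n-4]) = [-2, 7.0000+5.1962i, 1.0000+1.7321i, 4, 1.0000-1.7321i, 7.0000-5.1962i]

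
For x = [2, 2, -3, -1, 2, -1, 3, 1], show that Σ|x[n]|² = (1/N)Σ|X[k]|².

Time domain:
Σ|x[n]|² = |2|² + |2|² + |-3|² + |-1|² + |2|² + |-1|² + |3|² + |1|² = 33.0000

Frequency domain:
(1/8)Σ|X[k]|² = (1/8)(|5|² + |3.5355+5.2929i|² + |4-1i|² + |-3.5355-6.7071i|² + |3|² + |-3.5355+6.7071i|² + |4+1i|² + |3.5355-5.2929i|²) = (1/8)·264.0000 = 33.0000

Both sides agree, confirming Parseval's theorem.

Σ|x[n]|² = (1/N)Σ|X[k]|² = 33.0000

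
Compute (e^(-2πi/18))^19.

Since ω_18^18 = 1, powers reduce modulo 18.
19 mod 18 = 1
So ω_18^19 = ω_18^1 = e^(-2πi·1/18)

ω_18^19 = ω_18^1 = 0.9397-0.3420i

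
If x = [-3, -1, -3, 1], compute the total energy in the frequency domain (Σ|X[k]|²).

Parseval: Σ|x[n]|² = (1/N)Σ|X[k]|², so Σ|X[k]|² = N·Σ|x[n]|² = 4·20.0000

Σ|X[k]|² = N·Σ|x[n]|² = 4·20.0000 = 80.0000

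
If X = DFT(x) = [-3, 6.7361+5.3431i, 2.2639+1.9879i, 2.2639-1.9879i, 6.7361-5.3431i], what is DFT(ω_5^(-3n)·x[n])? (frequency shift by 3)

Modulation property: DFT(ω_5^(-3n)·x[n]) = X[(k-3) mod 5], so circularly shift X by 3 positions.

X[k-3] = [2.2639+1.9879i, 2.2639-1.9879i, 6.7361-5.3431i, -3, 6.7361+5.3431i]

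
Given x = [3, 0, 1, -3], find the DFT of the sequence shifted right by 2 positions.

Time shift by 2: X_shifted[k] = ω_4^(2k) · X[k]
Shifted x = [1, -3, 3, 0]

DFT(x[n-2]) = [1, -2+3i, 7, -2-3i]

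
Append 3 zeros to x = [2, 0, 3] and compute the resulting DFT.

Original 3-point DFT: [5, 0.5000+2.5981i, 0.5000-2.5981i]
Zero-padded 6-point DFT provides frequency interpolation.

DFT_6([x, 0, ...]) = [5, 0.5000-2.5981i, 0.5000+2.5981i, 5, 0.5000-2.5981i, 0.5000+2.5981i]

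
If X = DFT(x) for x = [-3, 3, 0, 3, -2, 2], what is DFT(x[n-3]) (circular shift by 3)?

Time shift by 3: X_shifted[k] = ω_6^(3k) · X[k]
Shifted x = [3, -2, 2, -3, 3, 0]

DFT(x[n-3]) = [3, 2.5000+2.5981i, -1.5000+0.8660i, 13, -1.5000-0.8660i, 2.5000-2.5981i]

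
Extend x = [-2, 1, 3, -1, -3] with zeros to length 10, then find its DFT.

Original 5-point DFT: [-2, -4.2361-6.1554i, 0.2361+1.4531i, 0.2361-1.4531i, -4.2361+6.1554i]
Zero-padded 10-point DFT provides frequency interpolation.

DFT_10([x, 0, ...]) = [-2, 2.4721-0.7265i, -4.2361-6.1554i, -6.4721+3.0777i, 0.2361+1.4531i, -2, 0.2361-1.4531i, -6.4721-3.0777i, -4.2361+6.1554i, 2.4721+0.7265i]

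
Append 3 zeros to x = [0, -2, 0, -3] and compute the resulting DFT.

Original 4-point DFT: [-5, -1i, 5, 1i]
Zero-padded 7-point DFT provides frequency interpolation.

DFT_7([x, 0, ...]) = [-5, 1.4559+2.8653i, -1.4254-0.3956i, 2.4695+3.7926i, 2.4695-3.7926i, -1.4254+0.3956i, 1.4559-2.8653i]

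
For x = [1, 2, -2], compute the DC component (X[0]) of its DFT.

X[0] = Σ(n=0 to 2) x[n] · ω_3^0 = Σ x[n]
= (1) + (2) + (-2)

X[0] = 1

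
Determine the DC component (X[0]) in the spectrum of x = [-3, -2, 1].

X[0] = Σ(n=0 to 2) x[n] · ω_3^0 = Σ x[n]
= (-3) + (-2) + (1)

X[0] = -4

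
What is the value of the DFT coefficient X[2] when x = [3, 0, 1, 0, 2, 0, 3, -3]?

X[2] = Σ(n=0 to 7) x[n] · ω_8^(2n) where ω_8 = e^(-2πi/8)
= (3)·ω_8^0 + (0)·ω_8^2 + (1)·ω_8^4 + (0)·ω_8^6 + (2)·ω_8^8 + (0)·ω_8^10 + (3)·ω_8^12 + (-3)·ω_8^14

X[2] = 1-3i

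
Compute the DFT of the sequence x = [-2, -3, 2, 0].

X[k] = Σ(n=0 to 3) x[n] · ω_4^(nk)
where ω_4 = e^(-2πi/4)

Computing each X[k]:
X[0] = -3
X[1] = -4+3i
X[2] = 3
X[3] = -4-3i

X = [-3, -4+3i, 3, -4-3i]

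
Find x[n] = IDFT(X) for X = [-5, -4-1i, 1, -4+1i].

x[n] = (1/4) Σ(k=0 to 3) X[k] · e^(2πikn/4)

Computing each x[n]:
x[0] = -3
x[1] = -1
x[2] = 1
x[3] = -2

x = [-3, -1, 1, -2]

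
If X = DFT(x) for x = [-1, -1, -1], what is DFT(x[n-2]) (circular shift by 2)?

Time shift by 2: X_shifted[k] = ω_3^(2k) · X[k]
Shifted x = [-1, -1, -1]

DFT(x[n-2]) = [-3, 0, 0]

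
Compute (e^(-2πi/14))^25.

Since ω_14^14 = 1, powers reduce modulo 14.
25 mod 14 = 11
So ω_14^25 = ω_14^11 = e^(-2πi·11/14)

ω_14^25 = ω_14^11 = 0.2225+0.9749i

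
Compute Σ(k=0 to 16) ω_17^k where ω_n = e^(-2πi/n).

Sum of all nth roots of unity equals 0 for n > 1 (geometric series with r ≠ 1).

0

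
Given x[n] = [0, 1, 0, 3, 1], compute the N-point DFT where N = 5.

X[k] = Σ(n=0 to 4) x[n] · ω_5^(nk)
where ω_5 = e^(-2πi/5)

Computing each X[k]:
X[0] = 5
X[1] = -1.8090+1.7634i
X[2] = -0.6910-2.8532i
X[3] = -0.6910+2.8532i
X[4] = -1.8090-1.7634i

X = [5, -1.8090+1.7634i, -0.6910-2.8532i, -0.6910+2.8532i, -1.8090-1.7634i]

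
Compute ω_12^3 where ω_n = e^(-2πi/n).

ω_12^3 = e^(-2πi·3/12)
= cos(-2π·3/12) + i·sin(-2π·3/12)
= cos(-6π/12) + i·sin(-6π/12)

ω_12^3 = cos(-6π/12) + i·sin(-6π/12) = -1i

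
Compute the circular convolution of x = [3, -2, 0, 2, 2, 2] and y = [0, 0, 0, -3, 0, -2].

(x ⊛ y)[n] = Σ(m=0 to 5) x[m] · y[(n-m) mod 6]

Computing each output sample:
(x ⊛ y)[0] = -2
(x ⊛ y)[1] = -6
(x ⊛ y)[2] = -10
(x ⊛ y)[3] = -13
(x ⊛ y)[4] = 2
(x ⊛ y)[5] = -6

x ⊛ y = [-2, -6, -10, -13, 2, -6]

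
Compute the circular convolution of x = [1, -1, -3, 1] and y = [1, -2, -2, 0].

(x ⊛ y)[n] = Σ(m=0 to 3) x[m] · y[(n-m) mod 4]

Computing each output sample:
(x ⊛ y)[0] = 5
(x ⊛ y)[1] = -5
(x ⊛ y)[2] = -3
(x ⊛ y)[3] = 9

x ⊛ y = [5, -5, -3, 9]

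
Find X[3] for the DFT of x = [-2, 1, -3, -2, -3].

X[3] = Σ(n=0 to 4) x[n] · ω_5^(3n) where ω_5 = e^(-2πi/5)
= (-2)·ω_5^0 + (1)·ω_5^3 + (-3)·ω_5^6 + (-2)·ω_5^9 + (-3)·ω_5^12

X[3] = -1.9271+3.3022i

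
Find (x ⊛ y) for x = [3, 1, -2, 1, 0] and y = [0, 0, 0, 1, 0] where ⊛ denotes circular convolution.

(x ⊛ y)[n] = Σ(m=0 to 4) x[m] · y[(n-m) mod 5]

Computing each output sample:
(x ⊛ y)[0] = -2
(x ⊛ y)[1] = 1
(x ⊛ y)[2] = 0
(x ⊛ y)[3] = 3
(x ⊛ y)[4] = 1

x ⊛ y = [-2, 1, 0, 3, 1]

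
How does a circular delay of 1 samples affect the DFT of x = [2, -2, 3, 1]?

Time shift by 1: X_shifted[k] = ω_4^(1k) · X[k]
Shifted x = [1, 2, -2, 3]

DFT(x[n-1]) = [4, 3+1i, -6, 3-1i]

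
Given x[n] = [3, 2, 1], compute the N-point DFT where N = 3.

X[k] = Σ(n=0 to 2) x[n] · ω_3^(nk)
where ω_3 = e^(-2πi/3)

Computing each X[k]:
X[0] = 6
X[1] = 1.5000-0.8660i
X[2] = 1.5000+0.8660i

X = [6, 1.5000-0.8660i, 1.5000+0.8660i]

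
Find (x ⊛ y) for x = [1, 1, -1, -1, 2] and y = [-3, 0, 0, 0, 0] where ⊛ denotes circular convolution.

(x ⊛ y)[n] = Σ(m=0 to 4) x[m] · y[(n-m) mod 5]

Computing each output sample:
(x ⊛ y)[0] = -3
(x ⊛ y)[1] = -3
(x ⊛ y)[2] = 3
(x ⊛ y)[3] = 3
(x ⊛ y)[4] = -6

x ⊛ y = [-3, -3, 3, 3, -6]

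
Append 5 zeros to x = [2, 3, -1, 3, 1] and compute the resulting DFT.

Original 5-point DFT: [8, 1.6180+0.4490i, -0.6180-4.9798i, -0.6180+4.9798i, 1.6180-0.4490i]
Zero-padded 10-point DFT provides frequency interpolation.

DFT_10([x, 0, ...]) = [8, 2.3820-4.2533i, 1.6180+0.4490i, 4.6180-2.6287i, -0.6180-4.9798i, -4, -0.6180+4.9798i, 4.6180+2.6287i, 1.6180-0.4490i, 2.3820+4.2533i]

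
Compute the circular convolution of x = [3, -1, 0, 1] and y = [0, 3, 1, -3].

(x ⊛ y)[n] = Σ(m=0 to 3) x[m] · y[(n-m) mod 4]

Computing each output sample:
(x ⊛ y)[0] = 6
(x ⊛ y)[1] = 10
(x ⊛ y)[2] = -3
(x ⊛ y)[3] = -10

x ⊛ y = [6, 10, -3, -10]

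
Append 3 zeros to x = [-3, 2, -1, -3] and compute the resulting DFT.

Original 4-point DFT: [-5, -2-5i, -3, -2+5i]
Zero-padded 7-point DFT provides frequency interpolation.

DFT_7([x, 0, ...]) = [-5, 1.1724+0.7129i, -4.4145-4.7292i, -4.7579+1.2752i, -4.7579-1.2752i, -4.4145+4.7292i, 1.1724-0.7129i]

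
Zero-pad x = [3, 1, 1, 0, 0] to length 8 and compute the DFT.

Original 5-point DFT: [5, 2.5000-1.5388i, 2.5000+0.3633i, 2.5000-0.3633i, 2.5000+1.5388i]
Zero-padded 8-point DFT provides frequency interpolation.

DFT_8([x, 0, ...]) = [5, 3.7071-1.7071i, 2-1i, 2.2929+0.2929i, 3, 2.2929-0.2929i, 2+1i, 3.7071+1.7071i]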